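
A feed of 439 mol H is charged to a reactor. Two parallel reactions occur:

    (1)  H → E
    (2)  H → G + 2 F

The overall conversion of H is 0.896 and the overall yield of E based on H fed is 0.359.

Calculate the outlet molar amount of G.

236 mol

Yield of E: 1ξ₁ / 439 = 0.359 → ξ₁ = 157.6 mol.
Conversion of H: 1ξ₁ + 1ξ₂ = 0.896 × 439 = 393.3 → ξ₂ = 235.7 mol.
Outlet amounts (n = n₀ + Σ ν·ξ):
  H: 439 − 1(157.6) − 1(235.7) = 45.66
  E: 0 + 1(157.6) = 157.6
  G: 0 + 1(235.7) = 235.7
  F: 0 + 2(235.7) = 471.5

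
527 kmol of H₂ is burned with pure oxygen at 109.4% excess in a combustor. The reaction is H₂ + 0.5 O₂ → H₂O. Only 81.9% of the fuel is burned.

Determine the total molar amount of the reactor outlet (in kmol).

Stoichiometric O₂ = 0.5 × 527 = 263.5 kmol; O₂ fed = 263.5 × 2.094 = 551.8 kmol.
Fuel reacted = 0.819 × 527 → ξ = 431.6 kmol.
Outlet (n = n₀ + ν ξ):
  H₂: 527 − 1(431.6) = 95.39
  O₂: 551.8 − 0.5(431.6) = 336
  H₂O: 0 + 1(431.6) = 431.6
Total out = 95.39 + 336 + 431.6 = 863 kmol.

863 kmol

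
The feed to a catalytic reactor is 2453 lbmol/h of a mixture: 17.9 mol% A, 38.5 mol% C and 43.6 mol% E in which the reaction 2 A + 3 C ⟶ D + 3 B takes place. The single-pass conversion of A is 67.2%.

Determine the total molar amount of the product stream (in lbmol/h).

2310 lbmol/h

A reacted = 0.672 × 439.1 = 295.1 lbmol/h; ν_A = −2, so ξ = 295.1/2 = 147.5 lbmol/h.
Outlet amounts (n = n₀ + ν ξ):
  A: 439.1 − 2(147.5) = 144
  C: 944.4 − 3(147.5) = 501.8
  D: 0 + 1(147.5) = 147.5
  B: 0 + 3(147.5) = 442.6
  E: 1070 (inert)
Total out = 144 + 501.8 + 147.5 + 442.6 + 1070 = 2305 lbmol/h.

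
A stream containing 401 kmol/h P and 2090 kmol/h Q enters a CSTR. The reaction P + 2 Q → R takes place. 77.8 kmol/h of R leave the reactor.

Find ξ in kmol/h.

ξ = 77.8 kmol/h

For R: n = n₀ + 1ξ → 77.8 = 0 + 1ξ, giving ξ = 77.8 kmol/h.
Outlet amounts (n = n₀ + ν ξ):
  P: 401 − 1(77.8) = 323.2
  Q: 2090 − 2(77.8) = 1934
  R: 0 + 1(77.8) = 77.8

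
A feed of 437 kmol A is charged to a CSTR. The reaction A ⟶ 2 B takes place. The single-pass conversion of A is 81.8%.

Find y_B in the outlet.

0.9

A reacted = 0.818 × 437 = 357.5 kmol; ν_A = −1, so ξ = 357.5/1 = 357.5 kmol.
Outlet amounts (n = n₀ + ν ξ):
  A: 437 − 1(357.5) = 79.53
  B: 0 + 2(357.5) = 714.9
Total out = 794.5 kmol; y_B = 714.9 / 794.5 = 0.8999.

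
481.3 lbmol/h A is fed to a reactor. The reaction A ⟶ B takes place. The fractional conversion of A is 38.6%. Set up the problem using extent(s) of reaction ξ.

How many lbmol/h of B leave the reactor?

186 lbmol/h

A reacted = 0.386 × 481.3 = 185.8 lbmol/h; ν_A = −1, so ξ = 185.8/1 = 185.8 lbmol/h.
Outlet amounts (n = n₀ + ν ξ):
  A: 481.3 − 1(185.8) = 295.5
  B: 0 + 1(185.8) = 185.8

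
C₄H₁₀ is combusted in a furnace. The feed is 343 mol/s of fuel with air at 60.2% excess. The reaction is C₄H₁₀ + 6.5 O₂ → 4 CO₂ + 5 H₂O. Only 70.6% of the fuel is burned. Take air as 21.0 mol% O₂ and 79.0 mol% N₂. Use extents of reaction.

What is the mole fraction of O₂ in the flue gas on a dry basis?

Stoichiometric O₂ = 6.5 × 343 = 2230 mol/s; O₂ fed = 2230 × 1.602 = 3572 mol/s.
N₂ fed = 3572 × 79/21 = 13440 mol/s.
Fuel reacted = 0.706 × 343 → ξ = 242.2 mol/s.
Outlet (n = n₀ + ν ξ):
  C₄H₁₀: 343 − 1(242.2) = 100.8
  O₂: 3572 − 6.5(242.2) = 1998
  N₂: 13440 (inert)
  CO₂: 0 + 4(242.2) = 968.6
  H₂O: 0 + 5(242.2) = 1211
Dry total = 16500 mol/s; y_O₂ (dry) = 1998 / 16500 = 0.121.

0.121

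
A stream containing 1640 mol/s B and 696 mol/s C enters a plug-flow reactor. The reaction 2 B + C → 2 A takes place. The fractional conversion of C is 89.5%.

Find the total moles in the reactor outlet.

1710 mol/s

C reacted = 0.895 × 696 = 622.9 mol/s; ν_C = −1, so ξ = 622.9/1 = 622.9 mol/s.
Outlet amounts (n = n₀ + ν ξ):
  B: 1640 − 2(622.9) = 394.2
  C: 696 − 1(622.9) = 73.08
  A: 0 + 2(622.9) = 1246
Total out = 394.2 + 73.08 + 1246 = 1713 mol/s.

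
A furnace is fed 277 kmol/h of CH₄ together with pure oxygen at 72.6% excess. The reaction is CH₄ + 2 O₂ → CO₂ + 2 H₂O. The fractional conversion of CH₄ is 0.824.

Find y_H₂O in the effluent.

Stoichiometric O₂ = 2 × 277 = 554 kmol/h; O₂ fed = 554 × 1.726 = 956.2 kmol/h.
Fuel reacted = 0.824 × 277 → ξ = 228.2 kmol/h.
Outlet (n = n₀ + ν ξ):
  CH₄: 277 − 1(228.2) = 48.75
  O₂: 956.2 − 2(228.2) = 499.7
  CO₂: 0 + 1(228.2) = 228.2
  H₂O: 0 + 2(228.2) = 456.5
Total out = 1233 kmol/h; y_H₂O = 456.5 / 1233 = 0.3702.

0.37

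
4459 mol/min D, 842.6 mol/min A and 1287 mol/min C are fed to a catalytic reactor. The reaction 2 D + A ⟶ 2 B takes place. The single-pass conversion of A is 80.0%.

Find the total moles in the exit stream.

A reacted = 0.8 × 842.6 = 674.1 mol/min; ν_A = −1, so ξ = 674.1/1 = 674.1 mol/min.
Outlet amounts (n = n₀ + ν ξ):
  D: 4459 − 2(674.1) = 3111
  A: 842.6 − 1(674.1) = 168.5
  B: 0 + 2(674.1) = 1348
  C: 1287 (inert)
Total out = 3111 + 168.5 + 1348 + 1287 = 5915 mol/min.

5910 mol/min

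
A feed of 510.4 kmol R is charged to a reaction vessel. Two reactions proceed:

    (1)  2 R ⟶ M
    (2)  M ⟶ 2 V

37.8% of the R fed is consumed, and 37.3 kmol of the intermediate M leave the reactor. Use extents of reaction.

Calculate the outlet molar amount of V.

Conversion of R: R consumed = 2ξ₁ = 0.378 × 510.4 → ξ₁ = 96.47 kmol.
M balance: n_M = 0 + 1ξ₁ − 1ξ₂ = 37.3 → ξ₂ = (1·96.47 − 37.3)/1 = 59.17 kmol.
Outlet amounts (n = n₀ + Σ ν·ξ):
  R: 510.4 − 2(96.47) = 317.5
  M: 0 + 1(96.47) − 1(59.17) = 37.3
  V: 0 + 2(59.17) = 118.3

118 kmol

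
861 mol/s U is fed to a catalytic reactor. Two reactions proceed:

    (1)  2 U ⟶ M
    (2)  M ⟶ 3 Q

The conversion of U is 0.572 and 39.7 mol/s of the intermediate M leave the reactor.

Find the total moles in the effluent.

1030 mol/s

Conversion of U: U consumed = 2ξ₁ = 0.572 × 861 → ξ₁ = 246.2 mol/s.
M balance: n_M = 0 + 1ξ₁ − 1ξ₂ = 39.7 → ξ₂ = (1·246.2 − 39.7)/1 = 206.5 mol/s.
Outlet amounts (n = n₀ + Σ ν·ξ):
  U: 861 − 2(246.2) = 368.5
  M: 0 + 1(246.2) − 1(206.5) = 39.7
  Q: 0 + 3(206.5) = 619.6
Total out = 368.5 + 39.7 + 619.6 = 1028 mol/s.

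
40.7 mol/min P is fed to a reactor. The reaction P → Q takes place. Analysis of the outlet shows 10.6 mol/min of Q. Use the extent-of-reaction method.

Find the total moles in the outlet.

40.7 mol/min

For Q: n = n₀ + 1ξ → 10.6 = 0 + 1ξ, giving ξ = 10.6 mol/min.
Outlet amounts (n = n₀ + ν ξ):
  P: 40.7 − 1(10.6) = 30.1
  Q: 0 + 1(10.6) = 10.6
Total out = 30.1 + 10.6 = 40.7 mol/min.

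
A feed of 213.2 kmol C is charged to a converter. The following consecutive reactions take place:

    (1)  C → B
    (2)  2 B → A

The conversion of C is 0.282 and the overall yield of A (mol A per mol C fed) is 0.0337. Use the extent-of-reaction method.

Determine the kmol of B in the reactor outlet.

45.8 kmol

Conversion of C: C consumed = 1ξ₁ = 0.282 × 213.2 → ξ₁ = 60.12 kmol.
Yield of A: 1ξ₂ / 213.2 = 0.0337 → ξ₂ = 7.185 kmol.
Outlet amounts (n = n₀ + Σ ν·ξ):
  C: 213.2 − 1(60.12) = 153.1
  B: 0 + 1(60.12) − 2(7.185) = 45.75
  A: 0 + 1(7.185) = 7.185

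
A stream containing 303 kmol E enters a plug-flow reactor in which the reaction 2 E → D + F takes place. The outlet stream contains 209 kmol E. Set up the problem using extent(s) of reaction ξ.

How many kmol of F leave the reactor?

47 kmol

For E: n = n₀ − 2ξ → 209 = 303 − 2ξ, giving ξ = 47 kmol.
Outlet amounts (n = n₀ + ν ξ):
  E: 303 − 2(47) = 209
  D: 0 + 1(47) = 47
  F: 0 + 1(47) = 47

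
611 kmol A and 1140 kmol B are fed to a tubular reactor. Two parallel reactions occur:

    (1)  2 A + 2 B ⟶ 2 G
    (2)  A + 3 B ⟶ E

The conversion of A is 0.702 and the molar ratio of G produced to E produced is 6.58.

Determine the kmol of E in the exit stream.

Conversion of A: A consumed = 0.702 × 611 = 428.9 kmol = 2ξ₁ + 1ξ₂.
Selectivity: 2ξ₁ / (1ξ₂) = 6.58 → ξ₁ = 3.29 ξ₂.
Substitute: (2·3.29 + 1) ξ₂ = 428.9 → ξ₂ = 56.59 kmol, ξ₁ = 186.2 kmol.
Outlet amounts (n = n₀ + Σ ν·ξ):
  A: 611 − 2(186.2) − 1(56.59) = 182.1
  B: 1140 − 2(186.2) − 3(56.59) = 597.9
  G: 0 + 2(186.2) = 372.3
  E: 0 + 1(56.59) = 56.59

56.6 kmol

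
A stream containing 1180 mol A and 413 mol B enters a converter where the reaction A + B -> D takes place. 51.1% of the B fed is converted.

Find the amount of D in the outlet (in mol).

B reacted = 0.511 × 413 = 211 mol; ν_B = −1, so ξ = 211/1 = 211 mol.
Outlet amounts (n = n₀ + ν ξ):
  A: 1180 − 1(211) = 969
  B: 413 − 1(211) = 202
  D: 0 + 1(211) = 211

211 mol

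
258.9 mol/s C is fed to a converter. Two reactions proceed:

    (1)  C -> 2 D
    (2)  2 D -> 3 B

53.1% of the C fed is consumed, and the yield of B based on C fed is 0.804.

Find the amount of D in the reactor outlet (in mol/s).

Conversion of C: C consumed = 1ξ₁ = 0.531 × 258.9 → ξ₁ = 137.5 mol/s.
Yield of B: 3ξ₂ / 258.9 = 0.804 → ξ₂ = 69.39 mol/s.
Outlet amounts (n = n₀ + Σ ν·ξ):
  C: 258.9 − 1(137.5) = 121.4
  D: 0 + 2(137.5) − 2(69.39) = 136.2
  B: 0 + 3(69.39) = 208.2

136 mol/s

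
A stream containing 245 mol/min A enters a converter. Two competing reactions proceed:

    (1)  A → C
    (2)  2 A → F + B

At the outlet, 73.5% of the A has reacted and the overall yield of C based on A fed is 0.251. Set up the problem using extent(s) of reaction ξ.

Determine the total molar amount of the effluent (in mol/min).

245 mol/min

Yield of C: 1ξ₁ / 245 = 0.251 → ξ₁ = 61.49 mol/min.
Conversion of A: 1ξ₁ + 2ξ₂ = 0.735 × 245 = 180.1 → ξ₂ = 59.29 mol/min.
Outlet amounts (n = n₀ + Σ ν·ξ):
  A: 245 − 1(61.49) − 2(59.29) = 64.93
  C: 0 + 1(61.49) = 61.49
  F: 0 + 1(59.29) = 59.29
  B: 0 + 1(59.29) = 59.29
Total out = 64.93 + 61.49 + 59.29 + 59.29 = 245 mol/min.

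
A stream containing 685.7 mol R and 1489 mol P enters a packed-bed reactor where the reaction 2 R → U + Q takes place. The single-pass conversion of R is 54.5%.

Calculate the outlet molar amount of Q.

R reacted = 0.545 × 685.7 = 373.7 mol; ν_R = −2, so ξ = 373.7/2 = 186.9 mol.
Outlet amounts (n = n₀ + ν ξ):
  R: 685.7 − 2(186.9) = 312
  U: 0 + 1(186.9) = 186.9
  Q: 0 + 1(186.9) = 186.9
  P: 1489 (inert)

187 mol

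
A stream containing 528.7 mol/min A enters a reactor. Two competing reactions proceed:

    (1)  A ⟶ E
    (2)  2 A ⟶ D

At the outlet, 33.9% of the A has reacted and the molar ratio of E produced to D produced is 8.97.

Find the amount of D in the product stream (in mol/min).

Conversion of A: A consumed = 0.339 × 528.7 = 179.2 mol/min = 1ξ₁ + 2ξ₂.
Selectivity: 1ξ₁ / (1ξ₂) = 8.97 → ξ₁ = 8.97 ξ₂.
Substitute: (1·8.97 + 2) ξ₂ = 179.2 → ξ₂ = 16.34 mol/min, ξ₁ = 146.6 mol/min.
Outlet amounts (n = n₀ + Σ ν·ξ):
  A: 528.7 − 1(146.6) − 2(16.34) = 349.5
  E: 0 + 1(146.6) = 146.6
  D: 0 + 1(16.34) = 16.34

16.3 mol/min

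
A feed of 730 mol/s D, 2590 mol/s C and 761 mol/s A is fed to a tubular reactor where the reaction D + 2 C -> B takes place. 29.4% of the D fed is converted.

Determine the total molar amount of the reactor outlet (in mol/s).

3650 mol/s

D reacted = 0.294 × 730 = 214.6 mol/s; ν_D = −1, so ξ = 214.6/1 = 214.6 mol/s.
Outlet amounts (n = n₀ + ν ξ):
  D: 730 − 1(214.6) = 515.4
  C: 2590 − 2(214.6) = 2161
  B: 0 + 1(214.6) = 214.6
  A: 761 (inert)
Total out = 515.4 + 2161 + 214.6 + 761 = 3652 mol/s.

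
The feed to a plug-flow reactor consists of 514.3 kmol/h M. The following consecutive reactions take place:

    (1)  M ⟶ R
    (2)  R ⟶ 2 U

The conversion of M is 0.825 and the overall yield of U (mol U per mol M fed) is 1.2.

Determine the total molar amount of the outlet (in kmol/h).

Conversion of M: M consumed = 1ξ₁ = 0.825 × 514.3 → ξ₁ = 424.3 kmol/h.
Yield of U: 2ξ₂ / 514.3 = 1.2 → ξ₂ = 308.6 kmol/h.
Outlet amounts (n = n₀ + Σ ν·ξ):
  M: 514.3 − 1(424.3) = 90
  R: 0 + 1(424.3) − 1(308.6) = 115.7
  U: 0 + 2(308.6) = 617.2
Total out = 90 + 115.7 + 617.2 = 822.9 kmol/h.

823 kmol/h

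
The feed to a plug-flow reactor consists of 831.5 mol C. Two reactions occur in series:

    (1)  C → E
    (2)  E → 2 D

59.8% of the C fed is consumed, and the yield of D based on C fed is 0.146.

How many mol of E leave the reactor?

437 mol

Conversion of C: C consumed = 1ξ₁ = 0.598 × 831.5 → ξ₁ = 497.2 mol.
Yield of D: 2ξ₂ / 831.5 = 0.146 → ξ₂ = 60.7 mol.
Outlet amounts (n = n₀ + Σ ν·ξ):
  C: 831.5 − 1(497.2) = 334.3
  E: 0 + 1(497.2) − 1(60.7) = 436.5
  D: 0 + 2(60.7) = 121.4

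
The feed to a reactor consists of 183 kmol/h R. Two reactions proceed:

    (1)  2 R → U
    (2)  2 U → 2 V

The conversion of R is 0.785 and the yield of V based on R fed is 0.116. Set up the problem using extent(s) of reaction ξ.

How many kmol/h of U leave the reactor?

Conversion of R: R consumed = 2ξ₁ = 0.785 × 183 → ξ₁ = 71.83 kmol/h.
Yield of V: 2ξ₂ / 183 = 0.116 → ξ₂ = 10.61 kmol/h.
Outlet amounts (n = n₀ + Σ ν·ξ):
  R: 183 − 2(71.83) = 39.34
  U: 0 + 1(71.83) − 2(10.61) = 50.6
  V: 0 + 2(10.61) = 21.23

50.6 kmol/h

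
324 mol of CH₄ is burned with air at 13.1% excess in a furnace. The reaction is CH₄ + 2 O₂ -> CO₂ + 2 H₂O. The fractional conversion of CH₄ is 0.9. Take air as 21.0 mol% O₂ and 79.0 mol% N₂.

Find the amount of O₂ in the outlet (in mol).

150 mol

Stoichiometric O₂ = 2 × 324 = 648 mol; O₂ fed = 648 × 1.131 = 732.9 mol.
N₂ fed = 732.9 × 79/21 = 2757 mol.
Fuel reacted = 0.9 × 324 → ξ = 291.6 mol.
Outlet (n = n₀ + ν ξ):
  CH₄: 324 − 1(291.6) = 32.4
  O₂: 732.9 − 2(291.6) = 149.7
  N₂: 2757 (inert)
  CO₂: 0 + 1(291.6) = 291.6
  H₂O: 0 + 2(291.6) = 583.2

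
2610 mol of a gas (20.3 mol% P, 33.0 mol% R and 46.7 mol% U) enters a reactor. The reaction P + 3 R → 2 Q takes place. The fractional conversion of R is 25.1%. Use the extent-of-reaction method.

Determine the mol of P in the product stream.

R reacted = 0.251 × 861.3 = 216.2 mol; ν_R = −3, so ξ = 216.2/3 = 72.06 mol.
Outlet amounts (n = n₀ + ν ξ):
  P: 529.8 − 1(72.06) = 457.8
  R: 861.3 − 3(72.06) = 645.1
  Q: 0 + 2(72.06) = 144.1
  U: 1219 (inert)

458 mol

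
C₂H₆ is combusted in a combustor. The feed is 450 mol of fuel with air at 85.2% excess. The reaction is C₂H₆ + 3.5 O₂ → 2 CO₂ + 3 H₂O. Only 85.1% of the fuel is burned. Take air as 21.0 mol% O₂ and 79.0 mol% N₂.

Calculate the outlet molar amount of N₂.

11000 mol

Stoichiometric O₂ = 3.5 × 450 = 1575 mol; O₂ fed = 1575 × 1.852 = 2917 mol.
N₂ fed = 2917 × 79/21 = 10970 mol.
Fuel reacted = 0.851 × 450 → ξ = 382.9 mol.
Outlet (n = n₀ + ν ξ):
  C₂H₆: 450 − 1(382.9) = 67.05
  O₂: 2917 − 3.5(382.9) = 1577
  N₂: 10970 (inert)
  CO₂: 0 + 2(382.9) = 765.9
  H₂O: 0 + 3(382.9) = 1149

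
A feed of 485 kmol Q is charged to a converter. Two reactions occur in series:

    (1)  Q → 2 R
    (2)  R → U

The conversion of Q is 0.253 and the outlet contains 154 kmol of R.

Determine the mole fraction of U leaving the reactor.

0.15

Conversion of Q: Q consumed = 1ξ₁ = 0.253 × 485 → ξ₁ = 122.7 kmol.
R balance: n_R = 0 + 2ξ₁ − 1ξ₂ = 154 → ξ₂ = (2·122.7 − 154)/1 = 91.41 kmol.
Outlet amounts (n = n₀ + Σ ν·ξ):
  Q: 485 − 1(122.7) = 362.3
  R: 0 + 2(122.7) − 1(91.41) = 154
  U: 0 + 1(91.41) = 91.41
Total out = 607.7 kmol; y_U = 91.41 / 607.7 = 0.1504.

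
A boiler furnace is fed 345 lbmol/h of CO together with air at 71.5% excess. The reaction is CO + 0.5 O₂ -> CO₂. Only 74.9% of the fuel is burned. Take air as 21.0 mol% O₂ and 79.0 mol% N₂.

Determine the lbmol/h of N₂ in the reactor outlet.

Stoichiometric O₂ = 0.5 × 345 = 172.5 lbmol/h; O₂ fed = 172.5 × 1.715 = 295.8 lbmol/h.
N₂ fed = 295.8 × 79/21 = 1113 lbmol/h.
Fuel reacted = 0.749 × 345 → ξ = 258.4 lbmol/h.
Outlet (n = n₀ + ν ξ):
  CO: 345 − 1(258.4) = 86.6
  O₂: 295.8 − 0.5(258.4) = 166.6
  N₂: 1113 (inert)
  CO₂: 0 + 1(258.4) = 258.4

1110 lbmol/h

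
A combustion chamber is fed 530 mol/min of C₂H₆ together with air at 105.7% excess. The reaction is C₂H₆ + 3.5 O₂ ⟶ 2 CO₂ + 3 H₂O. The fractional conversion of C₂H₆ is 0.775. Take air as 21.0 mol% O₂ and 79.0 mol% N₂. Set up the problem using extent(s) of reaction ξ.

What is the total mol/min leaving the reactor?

18900 mol/min

Stoichiometric O₂ = 3.5 × 530 = 1855 mol/min; O₂ fed = 1855 × 2.057 = 3816 mol/min.
N₂ fed = 3816 × 79/21 = 14350 mol/min.
Fuel reacted = 0.775 × 530 → ξ = 410.8 mol/min.
Outlet (n = n₀ + ν ξ):
  C₂H₆: 530 − 1(410.8) = 119.2
  O₂: 3816 − 3.5(410.8) = 2378
  N₂: 14350 (inert)
  CO₂: 0 + 2(410.8) = 821.5
  H₂O: 0 + 3(410.8) = 1232
Total out = 119.2 + 2378 + 14350 + 821.5 + 1232 = 18910 mol/min.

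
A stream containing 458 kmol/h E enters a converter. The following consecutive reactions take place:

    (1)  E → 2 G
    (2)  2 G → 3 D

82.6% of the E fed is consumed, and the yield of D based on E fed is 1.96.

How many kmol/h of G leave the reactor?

158 kmol/h

Conversion of E: E consumed = 1ξ₁ = 0.826 × 458 → ξ₁ = 378.3 kmol/h.
Yield of D: 3ξ₂ / 458 = 1.96 → ξ₂ = 299.2 kmol/h.
Outlet amounts (n = n₀ + Σ ν·ξ):
  E: 458 − 1(378.3) = 79.69
  G: 0 + 2(378.3) − 2(299.2) = 158.2
  D: 0 + 3(299.2) = 897.7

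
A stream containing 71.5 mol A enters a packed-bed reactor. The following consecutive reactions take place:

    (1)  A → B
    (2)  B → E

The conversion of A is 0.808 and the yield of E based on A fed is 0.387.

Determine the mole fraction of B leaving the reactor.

0.421

Conversion of A: A consumed = 1ξ₁ = 0.808 × 71.5 → ξ₁ = 57.77 mol.
Yield of E: 1ξ₂ / 71.5 = 0.387 → ξ₂ = 27.67 mol.
Outlet amounts (n = n₀ + Σ ν·ξ):
  A: 71.5 − 1(57.77) = 13.73
  B: 0 + 1(57.77) − 1(27.67) = 30.1
  E: 0 + 1(27.67) = 27.67
Total out = 71.5 mol; y_B = 30.1 / 71.5 = 0.421.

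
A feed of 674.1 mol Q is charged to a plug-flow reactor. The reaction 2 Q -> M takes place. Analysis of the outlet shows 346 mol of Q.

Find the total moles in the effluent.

510 mol

For Q: n = n₀ − 2ξ → 346 = 674.1 − 2ξ, giving ξ = 164.1 mol.
Outlet amounts (n = n₀ + ν ξ):
  Q: 674.1 − 2(164.1) = 346
  M: 0 + 1(164.1) = 164.1
Total out = 346 + 164.1 = 510.1 mol.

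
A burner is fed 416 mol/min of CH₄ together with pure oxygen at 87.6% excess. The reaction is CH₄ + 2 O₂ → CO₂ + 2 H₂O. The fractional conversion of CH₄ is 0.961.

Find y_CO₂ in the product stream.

0.202

Stoichiometric O₂ = 2 × 416 = 832 mol/min; O₂ fed = 832 × 1.876 = 1561 mol/min.
Fuel reacted = 0.961 × 416 → ξ = 399.8 mol/min.
Outlet (n = n₀ + ν ξ):
  CH₄: 416 − 1(399.8) = 16.22
  O₂: 1561 − 2(399.8) = 761.3
  CO₂: 0 + 1(399.8) = 399.8
  H₂O: 0 + 2(399.8) = 799.6
Total out = 1977 mol/min; y_CO₂ = 399.8 / 1977 = 0.2022.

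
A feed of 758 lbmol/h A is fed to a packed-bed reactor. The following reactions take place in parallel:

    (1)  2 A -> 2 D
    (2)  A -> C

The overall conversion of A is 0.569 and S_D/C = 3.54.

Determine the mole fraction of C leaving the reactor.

Conversion of A: A consumed = 0.569 × 758 = 431.3 lbmol/h = 2ξ₁ + 1ξ₂.
Selectivity: 2ξ₁ / (1ξ₂) = 3.54 → ξ₁ = 1.77 ξ₂.
Substitute: (2·1.77 + 1) ξ₂ = 431.3 → ξ₂ = 95 lbmol/h, ξ₁ = 168.2 lbmol/h.
Outlet amounts (n = n₀ + Σ ν·ξ):
  A: 758 − 2(168.2) − 1(95) = 326.7
  D: 0 + 2(168.2) = 336.3
  C: 0 + 1(95) = 95
Total out = 758 lbmol/h; y_C = 95 / 758 = 0.1253.

0.125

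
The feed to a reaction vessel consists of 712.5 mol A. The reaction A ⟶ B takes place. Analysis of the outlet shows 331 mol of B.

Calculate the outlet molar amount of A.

382 mol

For B: n = n₀ + 1ξ → 331 = 0 + 1ξ, giving ξ = 331 mol.
Outlet amounts (n = n₀ + ν ξ):
  A: 712.5 − 1(331) = 381.5
  B: 0 + 1(331) = 331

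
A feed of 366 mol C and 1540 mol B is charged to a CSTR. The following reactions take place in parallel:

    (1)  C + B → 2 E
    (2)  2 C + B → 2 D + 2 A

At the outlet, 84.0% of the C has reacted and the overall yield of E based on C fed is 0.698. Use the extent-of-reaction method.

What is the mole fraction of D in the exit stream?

Yield of E: 2ξ₁ / 366 = 0.698 → ξ₁ = 127.7 mol.
Conversion of C: 1ξ₁ + 2ξ₂ = 0.84 × 366 = 307.4 → ξ₂ = 89.85 mol.
Outlet amounts (n = n₀ + Σ ν·ξ):
  C: 366 − 1(127.7) − 2(89.85) = 58.56
  B: 1540 − 1(127.7) − 1(89.85) = 1322
  E: 0 + 2(127.7) = 255.5
  D: 0 + 2(89.85) = 179.7
  A: 0 + 2(89.85) = 179.7
Total out = 1996 mol; y_D = 179.7 / 1996 = 0.09004.

0.09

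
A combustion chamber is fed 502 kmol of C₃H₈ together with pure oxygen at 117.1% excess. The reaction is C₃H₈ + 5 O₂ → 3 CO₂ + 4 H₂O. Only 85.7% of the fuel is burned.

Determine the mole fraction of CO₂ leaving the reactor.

Stoichiometric O₂ = 5 × 502 = 2510 kmol; O₂ fed = 2510 × 2.171 = 5449 kmol.
Fuel reacted = 0.857 × 502 → ξ = 430.2 kmol.
Outlet (n = n₀ + ν ξ):
  C₃H₈: 502 − 1(430.2) = 71.79
  O₂: 5449 − 5(430.2) = 3298
  CO₂: 0 + 3(430.2) = 1291
  H₂O: 0 + 4(430.2) = 1721
Total out = 6381 kmol; y_CO₂ = 1291 / 6381 = 0.2022.

0.202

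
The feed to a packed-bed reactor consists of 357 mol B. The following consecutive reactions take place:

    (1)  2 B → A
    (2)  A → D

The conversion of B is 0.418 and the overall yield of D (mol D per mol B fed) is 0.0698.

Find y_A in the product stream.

0.176

Conversion of B: B consumed = 2ξ₁ = 0.418 × 357 → ξ₁ = 74.61 mol.
Yield of D: 1ξ₂ / 357 = 0.0698 → ξ₂ = 24.92 mol.
Outlet amounts (n = n₀ + Σ ν·ξ):
  B: 357 − 2(74.61) = 207.8
  A: 0 + 1(74.61) − 1(24.92) = 49.69
  D: 0 + 1(24.92) = 24.92
Total out = 282.4 mol; y_A = 49.69 / 282.4 = 0.176.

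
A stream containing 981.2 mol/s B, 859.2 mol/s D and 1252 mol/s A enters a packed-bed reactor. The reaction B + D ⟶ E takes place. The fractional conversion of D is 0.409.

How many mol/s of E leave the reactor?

351 mol/s

D reacted = 0.409 × 859.2 = 351.4 mol/s; ν_D = −1, so ξ = 351.4/1 = 351.4 mol/s.
Outlet amounts (n = n₀ + ν ξ):
  B: 981.2 − 1(351.4) = 629.8
  D: 859.2 − 1(351.4) = 507.8
  E: 0 + 1(351.4) = 351.4
  A: 1252 (inert)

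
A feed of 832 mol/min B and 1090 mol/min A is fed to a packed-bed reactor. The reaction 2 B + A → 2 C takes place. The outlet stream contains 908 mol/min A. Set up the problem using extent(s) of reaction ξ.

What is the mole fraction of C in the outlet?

0.209

For A: n = n₀ − 1ξ → 908 = 1090 − 1ξ, giving ξ = 182 mol/min.
Outlet amounts (n = n₀ + ν ξ):
  B: 832 − 2(182) = 468
  A: 1090 − 1(182) = 908
  C: 0 + 2(182) = 364
Total out = 1740 mol/min; y_C = 364 / 1740 = 0.2092.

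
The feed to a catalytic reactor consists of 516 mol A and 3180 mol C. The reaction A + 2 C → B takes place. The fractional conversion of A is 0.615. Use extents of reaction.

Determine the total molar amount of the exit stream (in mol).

3060 mol

A reacted = 0.615 × 516 = 317.3 mol; ν_A = −1, so ξ = 317.3/1 = 317.3 mol.
Outlet amounts (n = n₀ + ν ξ):
  A: 516 − 1(317.3) = 198.7
  C: 3180 − 2(317.3) = 2545
  B: 0 + 1(317.3) = 317.3
Total out = 198.7 + 2545 + 317.3 = 3061 mol.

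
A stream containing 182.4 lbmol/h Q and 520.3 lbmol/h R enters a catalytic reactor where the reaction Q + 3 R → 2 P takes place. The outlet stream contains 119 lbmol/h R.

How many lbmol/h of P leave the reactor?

268 lbmol/h

For R: n = n₀ − 3ξ → 119 = 520.3 − 3ξ, giving ξ = 133.8 lbmol/h.
Outlet amounts (n = n₀ + ν ξ):
  Q: 182.4 − 1(133.8) = 48.63
  R: 520.3 − 3(133.8) = 119
  P: 0 + 2(133.8) = 267.5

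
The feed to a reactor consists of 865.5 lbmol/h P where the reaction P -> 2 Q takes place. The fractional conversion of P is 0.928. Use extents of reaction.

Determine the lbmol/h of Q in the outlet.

1610 lbmol/h

P reacted = 0.928 × 865.5 = 803.2 lbmol/h; ν_P = −1, so ξ = 803.2/1 = 803.2 lbmol/h.
Outlet amounts (n = n₀ + ν ξ):
  P: 865.5 − 1(803.2) = 62.32
  Q: 0 + 2(803.2) = 1606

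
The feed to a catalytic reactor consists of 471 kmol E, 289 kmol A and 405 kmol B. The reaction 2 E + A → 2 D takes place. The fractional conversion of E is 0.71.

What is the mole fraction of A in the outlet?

0.122

E reacted = 0.71 × 471 = 334.4 kmol; ν_E = −2, so ξ = 334.4/2 = 167.2 kmol.
Outlet amounts (n = n₀ + ν ξ):
  E: 471 − 2(167.2) = 136.6
  A: 289 − 1(167.2) = 121.8
  D: 0 + 2(167.2) = 334.4
  B: 405 (inert)
Total out = 997.8 kmol; y_A = 121.8 / 997.8 = 0.1221.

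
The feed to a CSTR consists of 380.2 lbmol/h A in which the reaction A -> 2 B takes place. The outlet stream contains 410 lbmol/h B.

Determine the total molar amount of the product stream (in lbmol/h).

For B: n = n₀ + 2ξ → 410 = 0 + 2ξ, giving ξ = 205 lbmol/h.
Outlet amounts (n = n₀ + ν ξ):
  A: 380.2 − 1(205) = 175.2
  B: 0 + 2(205) = 410
Total out = 175.2 + 410 = 585.2 lbmol/h.

585 lbmol/h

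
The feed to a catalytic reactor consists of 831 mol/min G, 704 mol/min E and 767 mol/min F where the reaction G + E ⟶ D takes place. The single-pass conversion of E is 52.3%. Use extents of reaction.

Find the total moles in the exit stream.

1930 mol/min

E reacted = 0.523 × 704 = 368.2 mol/min; ν_E = −1, so ξ = 368.2/1 = 368.2 mol/min.
Outlet amounts (n = n₀ + ν ξ):
  G: 831 − 1(368.2) = 462.8
  E: 704 − 1(368.2) = 335.8
  D: 0 + 1(368.2) = 368.2
  F: 767 (inert)
Total out = 462.8 + 335.8 + 368.2 + 767 = 1934 mol/min.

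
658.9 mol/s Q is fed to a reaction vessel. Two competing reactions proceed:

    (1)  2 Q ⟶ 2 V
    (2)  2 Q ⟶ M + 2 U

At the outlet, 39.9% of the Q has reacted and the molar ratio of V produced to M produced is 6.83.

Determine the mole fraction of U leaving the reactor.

Conversion of Q: Q consumed = 0.399 × 658.9 = 262.9 mol/s = 2ξ₁ + 2ξ₂.
Selectivity: 2ξ₁ / (1ξ₂) = 6.83 → ξ₁ = 3.415 ξ₂.
Substitute: (2·3.415 + 2) ξ₂ = 262.9 → ξ₂ = 29.77 mol/s, ξ₁ = 101.7 mol/s.
Outlet amounts (n = n₀ + Σ ν·ξ):
  Q: 658.9 − 2(101.7) − 2(29.77) = 396
  V: 0 + 2(101.7) = 203.4
  M: 0 + 1(29.77) = 29.77
  U: 0 + 2(29.77) = 59.55
Total out = 688.7 mol/s; y_U = 59.55 / 688.7 = 0.08647.

0.0865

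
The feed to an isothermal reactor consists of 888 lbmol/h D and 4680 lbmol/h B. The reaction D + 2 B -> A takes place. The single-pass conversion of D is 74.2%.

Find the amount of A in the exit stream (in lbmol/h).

D reacted = 0.742 × 888 = 658.9 lbmol/h; ν_D = −1, so ξ = 658.9/1 = 658.9 lbmol/h.
Outlet amounts (n = n₀ + ν ξ):
  D: 888 − 1(658.9) = 229.1
  B: 4680 − 2(658.9) = 3362
  A: 0 + 1(658.9) = 658.9

659 lbmol/h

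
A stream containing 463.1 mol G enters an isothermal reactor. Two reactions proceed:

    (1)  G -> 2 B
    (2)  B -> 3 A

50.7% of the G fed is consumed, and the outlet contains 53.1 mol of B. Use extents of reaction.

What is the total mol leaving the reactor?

Conversion of G: G consumed = 1ξ₁ = 0.507 × 463.1 → ξ₁ = 234.8 mol.
B balance: n_B = 0 + 2ξ₁ − 1ξ₂ = 53.1 → ξ₂ = (2·234.8 − 53.1)/1 = 416.5 mol.
Outlet amounts (n = n₀ + Σ ν·ξ):
  G: 463.1 − 1(234.8) = 228.3
  B: 0 + 2(234.8) − 1(416.5) = 53.1
  A: 0 + 3(416.5) = 1249
Total out = 228.3 + 53.1 + 1249 = 1531 mol.

1530 mol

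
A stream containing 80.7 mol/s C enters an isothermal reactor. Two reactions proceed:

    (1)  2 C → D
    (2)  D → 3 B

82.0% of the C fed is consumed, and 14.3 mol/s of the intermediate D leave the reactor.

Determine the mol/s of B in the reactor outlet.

56.4 mol/s

Conversion of C: C consumed = 2ξ₁ = 0.82 × 80.7 → ξ₁ = 33.09 mol/s.
D balance: n_D = 0 + 1ξ₁ − 1ξ₂ = 14.3 → ξ₂ = (1·33.09 − 14.3)/1 = 18.79 mol/s.
Outlet amounts (n = n₀ + Σ ν·ξ):
  C: 80.7 − 2(33.09) = 14.53
  D: 0 + 1(33.09) − 1(18.79) = 14.3
  B: 0 + 3(18.79) = 56.36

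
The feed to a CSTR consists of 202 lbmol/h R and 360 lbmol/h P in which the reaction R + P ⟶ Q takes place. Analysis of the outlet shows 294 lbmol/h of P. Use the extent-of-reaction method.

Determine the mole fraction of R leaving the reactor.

0.274

For P: n = n₀ − 1ξ → 294 = 360 − 1ξ, giving ξ = 66 lbmol/h.
Outlet amounts (n = n₀ + ν ξ):
  R: 202 − 1(66) = 136
  P: 360 − 1(66) = 294
  Q: 0 + 1(66) = 66
Total out = 496 lbmol/h; y_R = 136 / 496 = 0.2742.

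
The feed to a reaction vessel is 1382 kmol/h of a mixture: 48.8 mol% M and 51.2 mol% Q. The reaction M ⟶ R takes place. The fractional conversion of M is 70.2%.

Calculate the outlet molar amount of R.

M reacted = 0.702 × 674.4 = 473.4 kmol/h; ν_M = −1, so ξ = 473.4/1 = 473.4 kmol/h.
Outlet amounts (n = n₀ + ν ξ):
  M: 674.4 − 1(473.4) = 201
  R: 0 + 1(473.4) = 473.4
  Q: 707.6 (inert)

473 kmol/h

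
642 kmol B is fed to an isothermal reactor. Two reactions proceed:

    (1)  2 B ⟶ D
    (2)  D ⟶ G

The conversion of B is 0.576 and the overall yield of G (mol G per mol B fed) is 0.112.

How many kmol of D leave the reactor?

Conversion of B: B consumed = 2ξ₁ = 0.576 × 642 → ξ₁ = 184.9 kmol.
Yield of G: 1ξ₂ / 642 = 0.112 → ξ₂ = 71.9 kmol.
Outlet amounts (n = n₀ + Σ ν·ξ):
  B: 642 − 2(184.9) = 272.2
  D: 0 + 1(184.9) − 1(71.9) = 113
  G: 0 + 1(71.9) = 71.9

113 kmol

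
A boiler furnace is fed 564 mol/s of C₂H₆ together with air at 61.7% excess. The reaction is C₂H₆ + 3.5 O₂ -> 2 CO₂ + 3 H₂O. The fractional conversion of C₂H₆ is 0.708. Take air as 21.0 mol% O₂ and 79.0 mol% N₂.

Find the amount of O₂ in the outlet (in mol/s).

1790 mol/s

Stoichiometric O₂ = 3.5 × 564 = 1974 mol/s; O₂ fed = 1974 × 1.617 = 3192 mol/s.
N₂ fed = 3192 × 79/21 = 12010 mol/s.
Fuel reacted = 0.708 × 564 → ξ = 399.3 mol/s.
Outlet (n = n₀ + ν ξ):
  C₂H₆: 564 − 1(399.3) = 164.7
  O₂: 3192 − 3.5(399.3) = 1794
  N₂: 12010 (inert)
  CO₂: 0 + 2(399.3) = 798.6
  H₂O: 0 + 3(399.3) = 1198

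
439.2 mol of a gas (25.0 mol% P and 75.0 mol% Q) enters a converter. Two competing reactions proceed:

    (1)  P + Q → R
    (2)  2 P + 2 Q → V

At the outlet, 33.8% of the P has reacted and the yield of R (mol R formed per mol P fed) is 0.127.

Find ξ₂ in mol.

ξ₂ = 11.6 mol

Yield of R: 1ξ₁ / 109.8 = 0.127 → ξ₁ = 13.94 mol.
Conversion of P: 1ξ₁ + 2ξ₂ = 0.338 × 109.8 = 37.11 → ξ₂ = 11.58 mol.
Outlet amounts (n = n₀ + Σ ν·ξ):
  P: 109.8 − 1(13.94) − 2(11.58) = 72.69
  Q: 329.4 − 1(13.94) − 2(11.58) = 292.3
  R: 0 + 1(13.94) = 13.94
  V: 0 + 1(11.58) = 11.58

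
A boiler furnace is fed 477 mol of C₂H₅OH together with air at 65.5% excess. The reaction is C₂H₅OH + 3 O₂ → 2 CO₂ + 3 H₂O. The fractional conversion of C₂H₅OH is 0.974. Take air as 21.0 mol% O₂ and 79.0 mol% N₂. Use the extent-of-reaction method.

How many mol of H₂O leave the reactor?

Stoichiometric O₂ = 3 × 477 = 1431 mol; O₂ fed = 1431 × 1.655 = 2368 mol.
N₂ fed = 2368 × 79/21 = 8909 mol.
Fuel reacted = 0.974 × 477 → ξ = 464.6 mol.
Outlet (n = n₀ + ν ξ):
  C₂H₅OH: 477 − 1(464.6) = 12.4
  O₂: 2368 − 3(464.6) = 974.5
  N₂: 8909 (inert)
  CO₂: 0 + 2(464.6) = 929.2
  H₂O: 0 + 3(464.6) = 1394

1390 mol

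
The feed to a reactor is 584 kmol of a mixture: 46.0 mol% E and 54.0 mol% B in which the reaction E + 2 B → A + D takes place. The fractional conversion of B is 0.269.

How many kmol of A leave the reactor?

42.4 kmol

B reacted = 0.269 × 315.4 = 84.83 kmol; ν_B = −2, so ξ = 84.83/2 = 42.42 kmol.
Outlet amounts (n = n₀ + ν ξ):
  E: 268.6 − 1(42.42) = 226.2
  B: 315.4 − 2(42.42) = 230.5
  A: 0 + 1(42.42) = 42.42
  D: 0 + 1(42.42) = 42.42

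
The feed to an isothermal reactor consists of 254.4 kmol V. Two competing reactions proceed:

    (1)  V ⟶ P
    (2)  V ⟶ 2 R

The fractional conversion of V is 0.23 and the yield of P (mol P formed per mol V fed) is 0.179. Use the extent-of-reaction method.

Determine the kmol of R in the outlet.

Yield of P: 1ξ₁ / 254.4 = 0.179 → ξ₁ = 45.54 kmol.
Conversion of V: 1ξ₁ + 1ξ₂ = 0.23 × 254.4 = 58.51 → ξ₂ = 12.97 kmol.
Outlet amounts (n = n₀ + Σ ν·ξ):
  V: 254.4 − 1(45.54) − 1(12.97) = 195.9
  P: 0 + 1(45.54) = 45.54
  R: 0 + 2(12.97) = 25.95

25.9 kmol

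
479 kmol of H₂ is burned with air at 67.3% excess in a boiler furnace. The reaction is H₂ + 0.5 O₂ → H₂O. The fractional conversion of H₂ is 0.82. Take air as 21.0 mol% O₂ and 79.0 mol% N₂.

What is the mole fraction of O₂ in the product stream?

Stoichiometric O₂ = 0.5 × 479 = 239.5 kmol; O₂ fed = 239.5 × 1.673 = 400.7 kmol.
N₂ fed = 400.7 × 79/21 = 1507 kmol.
Fuel reacted = 0.82 × 479 → ξ = 392.8 kmol.
Outlet (n = n₀ + ν ξ):
  H₂: 479 − 1(392.8) = 86.22
  O₂: 400.7 − 0.5(392.8) = 204.3
  N₂: 1507 (inert)
  H₂O: 0 + 1(392.8) = 392.8
Total out = 2191 kmol; y_O₂ = 204.3 / 2191 = 0.09326.

0.0933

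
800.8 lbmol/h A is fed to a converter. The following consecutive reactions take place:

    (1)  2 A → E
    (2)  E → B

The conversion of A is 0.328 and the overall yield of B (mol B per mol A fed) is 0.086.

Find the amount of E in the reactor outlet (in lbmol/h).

Conversion of A: A consumed = 2ξ₁ = 0.328 × 800.8 → ξ₁ = 131.3 lbmol/h.
Yield of B: 1ξ₂ / 800.8 = 0.086 → ξ₂ = 68.87 lbmol/h.
Outlet amounts (n = n₀ + Σ ν·ξ):
  A: 800.8 − 2(131.3) = 538.1
  E: 0 + 1(131.3) − 1(68.87) = 62.46
  B: 0 + 1(68.87) = 68.87

62.5 lbmol/h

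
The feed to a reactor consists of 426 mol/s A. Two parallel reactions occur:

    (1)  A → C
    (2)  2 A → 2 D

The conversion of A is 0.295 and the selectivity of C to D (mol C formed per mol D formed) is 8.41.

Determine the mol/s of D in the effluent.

13.4 mol/s

Conversion of A: A consumed = 0.295 × 426 = 125.7 mol/s = 1ξ₁ + 2ξ₂.
Selectivity: 1ξ₁ / (2ξ₂) = 8.41 → ξ₁ = 16.82 ξ₂.
Substitute: (1·16.82 + 2) ξ₂ = 125.7 → ξ₂ = 6.677 mol/s, ξ₁ = 112.3 mol/s.
Outlet amounts (n = n₀ + Σ ν·ξ):
  A: 426 − 1(112.3) − 2(6.677) = 300.3
  C: 0 + 1(112.3) = 112.3
  D: 0 + 2(6.677) = 13.35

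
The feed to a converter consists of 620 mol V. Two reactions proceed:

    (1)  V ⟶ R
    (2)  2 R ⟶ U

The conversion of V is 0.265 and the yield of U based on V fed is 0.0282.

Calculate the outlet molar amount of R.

129 mol

Conversion of V: V consumed = 1ξ₁ = 0.265 × 620 → ξ₁ = 164.3 mol.
Yield of U: 1ξ₂ / 620 = 0.0282 → ξ₂ = 17.48 mol.
Outlet amounts (n = n₀ + Σ ν·ξ):
  V: 620 − 1(164.3) = 455.7
  R: 0 + 1(164.3) − 2(17.48) = 129.3
  U: 0 + 1(17.48) = 17.48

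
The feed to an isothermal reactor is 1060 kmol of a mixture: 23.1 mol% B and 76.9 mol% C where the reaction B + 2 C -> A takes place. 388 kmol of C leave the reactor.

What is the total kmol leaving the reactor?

For C: n = n₀ − 2ξ → 388 = 815.1 − 2ξ, giving ξ = 213.6 kmol.
Outlet amounts (n = n₀ + ν ξ):
  B: 244.9 − 1(213.6) = 31.29
  C: 815.1 − 2(213.6) = 388
  A: 0 + 1(213.6) = 213.6
Total out = 31.29 + 388 + 213.6 = 632.9 kmol.

633 kmol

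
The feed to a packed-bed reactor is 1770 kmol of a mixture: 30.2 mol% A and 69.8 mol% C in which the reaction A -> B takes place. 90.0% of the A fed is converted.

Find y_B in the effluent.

0.272

A reacted = 0.9 × 534.5 = 481.1 kmol; ν_A = −1, so ξ = 481.1/1 = 481.1 kmol.
Outlet amounts (n = n₀ + ν ξ):
  A: 534.5 − 1(481.1) = 53.45
  B: 0 + 1(481.1) = 481.1
  C: 1235 (inert)
Total out = 1770 kmol; y_B = 481.1 / 1770 = 0.2718.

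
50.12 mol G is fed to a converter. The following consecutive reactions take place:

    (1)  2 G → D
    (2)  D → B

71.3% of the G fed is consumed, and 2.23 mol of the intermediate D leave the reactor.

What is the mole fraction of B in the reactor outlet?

Conversion of G: G consumed = 2ξ₁ = 0.713 × 50.12 → ξ₁ = 17.87 mol.
D balance: n_D = 0 + 1ξ₁ − 1ξ₂ = 2.23 → ξ₂ = (1·17.87 − 2.23)/1 = 15.64 mol.
Outlet amounts (n = n₀ + Σ ν·ξ):
  G: 50.12 − 2(17.87) = 14.38
  D: 0 + 1(17.87) − 1(15.64) = 2.23
  B: 0 + 1(15.64) = 15.64
Total out = 32.25 mol; y_B = 15.64 / 32.25 = 0.4849.

0.485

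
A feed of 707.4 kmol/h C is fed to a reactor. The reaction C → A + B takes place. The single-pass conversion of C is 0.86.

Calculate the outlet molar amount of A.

C reacted = 0.86 × 707.4 = 608.4 kmol/h; ν_C = −1, so ξ = 608.4/1 = 608.4 kmol/h.
Outlet amounts (n = n₀ + ν ξ):
  C: 707.4 − 1(608.4) = 99.04
  A: 0 + 1(608.4) = 608.4
  B: 0 + 1(608.4) = 608.4

608 kmol/h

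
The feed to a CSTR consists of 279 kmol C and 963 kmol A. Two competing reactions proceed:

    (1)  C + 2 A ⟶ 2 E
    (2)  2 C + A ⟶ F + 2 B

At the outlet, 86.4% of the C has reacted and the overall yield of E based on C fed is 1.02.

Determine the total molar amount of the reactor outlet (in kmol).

1100 kmol

Yield of E: 2ξ₁ / 279 = 1.02 → ξ₁ = 142.3 kmol.
Conversion of C: 1ξ₁ + 2ξ₂ = 0.864 × 279 = 241.1 → ξ₂ = 49.38 kmol.
Outlet amounts (n = n₀ + Σ ν·ξ):
  C: 279 − 1(142.3) − 2(49.38) = 37.94
  A: 963 − 2(142.3) − 1(49.38) = 629
  E: 0 + 2(142.3) = 284.6
  F: 0 + 1(49.38) = 49.38
  B: 0 + 2(49.38) = 98.77
Total out = 37.94 + 629 + 284.6 + 49.38 + 98.77 = 1100 kmol.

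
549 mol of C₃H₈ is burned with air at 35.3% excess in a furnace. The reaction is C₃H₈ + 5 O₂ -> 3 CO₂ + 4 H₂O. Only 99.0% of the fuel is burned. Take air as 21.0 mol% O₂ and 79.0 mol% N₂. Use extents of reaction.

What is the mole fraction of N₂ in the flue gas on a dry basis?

0.841

Stoichiometric O₂ = 5 × 549 = 2745 mol; O₂ fed = 2745 × 1.353 = 3714 mol.
N₂ fed = 3714 × 79/21 = 13970 mol.
Fuel reacted = 0.99 × 549 → ξ = 543.5 mol.
Outlet (n = n₀ + ν ξ):
  C₃H₈: 549 − 1(543.5) = 5.49
  O₂: 3714 − 5(543.5) = 996.4
  N₂: 13970 (inert)
  CO₂: 0 + 3(543.5) = 1631
  H₂O: 0 + 4(543.5) = 2174
Dry total = 16600 mol; y_N₂ (dry) = 13970 / 16600 = 0.8415.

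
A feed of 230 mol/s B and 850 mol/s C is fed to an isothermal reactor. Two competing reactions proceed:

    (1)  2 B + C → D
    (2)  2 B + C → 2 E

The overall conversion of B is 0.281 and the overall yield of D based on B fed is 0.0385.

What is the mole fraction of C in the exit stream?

Yield of D: 1ξ₁ / 230 = 0.0385 → ξ₁ = 8.855 mol/s.
Conversion of B: 2ξ₁ + 2ξ₂ = 0.281 × 230 = 64.63 → ξ₂ = 23.46 mol/s.
Outlet amounts (n = n₀ + Σ ν·ξ):
  B: 230 − 2(8.855) − 2(23.46) = 165.4
  C: 850 − 1(8.855) − 1(23.46) = 817.7
  D: 0 + 1(8.855) = 8.855
  E: 0 + 2(23.46) = 46.92
Total out = 1039 mol/s; y_C = 817.7 / 1039 = 0.7871.

0.787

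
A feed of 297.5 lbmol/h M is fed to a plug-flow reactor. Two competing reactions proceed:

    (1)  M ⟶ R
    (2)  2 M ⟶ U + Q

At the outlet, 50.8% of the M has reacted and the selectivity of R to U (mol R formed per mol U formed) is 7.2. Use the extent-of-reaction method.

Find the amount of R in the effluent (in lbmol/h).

118 lbmol/h

Conversion of M: M consumed = 0.508 × 297.5 = 151.1 lbmol/h = 1ξ₁ + 2ξ₂.
Selectivity: 1ξ₁ / (1ξ₂) = 7.2 → ξ₁ = 7.2 ξ₂.
Substitute: (1·7.2 + 2) ξ₂ = 151.1 → ξ₂ = 16.43 lbmol/h, ξ₁ = 118.3 lbmol/h.
Outlet amounts (n = n₀ + Σ ν·ξ):
  M: 297.5 − 1(118.3) − 2(16.43) = 146.4
  R: 0 + 1(118.3) = 118.3
  U: 0 + 1(16.43) = 16.43
  Q: 0 + 1(16.43) = 16.43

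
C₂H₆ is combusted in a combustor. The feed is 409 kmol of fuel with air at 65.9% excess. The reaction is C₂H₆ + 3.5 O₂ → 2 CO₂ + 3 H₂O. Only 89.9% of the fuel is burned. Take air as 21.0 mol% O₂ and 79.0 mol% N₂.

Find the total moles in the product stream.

Stoichiometric O₂ = 3.5 × 409 = 1432 kmol; O₂ fed = 1432 × 1.659 = 2375 kmol.
N₂ fed = 2375 × 79/21 = 8934 kmol.
Fuel reacted = 0.899 × 409 → ξ = 367.7 kmol.
Outlet (n = n₀ + ν ξ):
  C₂H₆: 409 − 1(367.7) = 41.31
  O₂: 2375 − 3.5(367.7) = 1088
  N₂: 8934 (inert)
  CO₂: 0 + 2(367.7) = 735.4
  H₂O: 0 + 3(367.7) = 1103
Total out = 41.31 + 1088 + 8934 + 735.4 + 1103 = 11900 kmol.

11900 kmol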